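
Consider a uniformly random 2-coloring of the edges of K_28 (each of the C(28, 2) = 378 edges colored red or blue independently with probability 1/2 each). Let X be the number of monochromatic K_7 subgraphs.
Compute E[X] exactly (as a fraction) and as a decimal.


Let X = Σ_S X_S over the C(28, 7) = 1184040 subsets S of size 7, where X_S = 1 if the K_7 on S is monochromatic.
For a fixed S, the K_7 on S has C(7, 2) = 21 edges. P[all 21 edges red] = (1/2)^21, and likewise for blue, so P[monochromatic] = 2·(1/2)^21 = 2^{1 − 21} = 1/1048576.
By linearity of expectation: E[X] = C(28, 7) · 2^{1 − 21} = 1184040 · 1/1048576 = 148005/131072.
Numerically: E[X] ≈ 1.129189.

E[X] = C(28,7)·2^(1−C(7,2)) = 148005/131072 ≈ 1.129189.


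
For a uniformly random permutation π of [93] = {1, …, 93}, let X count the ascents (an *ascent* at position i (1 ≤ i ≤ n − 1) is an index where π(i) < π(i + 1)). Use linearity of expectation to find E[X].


Write X = Σ X_I over i = 1, …, 92, with X_I the indicator of one ascent.
There are 92 indicators.
For each fixed i, the pair (π(i), π(i+1)) is a uniformly random ordered pair of distinct values from {1, …, 93}; by symmetry P[π(i) < π(i+1)] = 1/2.
By linearity: E[X] = 92 · (1/2) = (93 − 1) · (1/2) = 46 ≈ 46.0000.

E[X] = 46 = 46.0000.


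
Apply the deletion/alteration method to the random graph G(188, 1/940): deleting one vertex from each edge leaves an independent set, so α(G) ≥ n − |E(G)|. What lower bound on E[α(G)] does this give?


E[|E(G)|] = C(188, 2)·p = 17578 · (1/940) = 187/10.
E[α(G)] ≥ n − E[|E(G)|] = 188 − 187/10 = 1693/10.
Numerically: ≈ 169.300000.
(This is only a lower bound; the true E[α(G)] may be larger.)

E[α(G)] ≥ 1693/10 ≈ 169.300000.


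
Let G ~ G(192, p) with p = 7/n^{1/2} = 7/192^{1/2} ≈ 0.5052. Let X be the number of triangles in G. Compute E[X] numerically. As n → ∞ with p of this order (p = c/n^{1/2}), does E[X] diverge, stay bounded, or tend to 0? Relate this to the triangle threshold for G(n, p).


Number of potential triangles: C(192, 3) = 1161280.
Each occurs with probability p³ ≈ (0.5052)³ ≈ 1.289265e-01.
By linearity: E[X] = C(192, 3)·p³ ≈ 1161280 · 1.289265e-01 ≈ 149719.7949.
Since α = 1/2 < 1, p = c/n^{1/2} ≫ 1/n is above the triangle threshold p ~ 1/n. Asymptotically E[X] ~ (c³/6)·n^{3(1−α)} = (7³/6)·n^{1.5} → ∞; triangles are abundant w.h.p.

E[X] ≈ 149719.7949; in regime p = Θ(1/n^{1/2}) E[X] diverges (above the triangle threshold p ~ 1/n).


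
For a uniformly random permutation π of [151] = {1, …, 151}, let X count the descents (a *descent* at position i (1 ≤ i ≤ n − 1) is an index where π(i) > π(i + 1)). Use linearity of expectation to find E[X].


Write X = Σ X_I over i = 1, …, 150, with X_I the indicator of one descent.
There are 150 indicators.
For each fixed i, the pair (π(i), π(i+1)) is a uniformly random ordered pair of distinct values from {1, …, 151}; by symmetry P[π(i) > π(i+1)] = 1/2.
By linearity: E[X] = 150 · (1/2) = (151 − 1) · (1/2) = 75 ≈ 75.000.

E[X] = 75 = 75.000.


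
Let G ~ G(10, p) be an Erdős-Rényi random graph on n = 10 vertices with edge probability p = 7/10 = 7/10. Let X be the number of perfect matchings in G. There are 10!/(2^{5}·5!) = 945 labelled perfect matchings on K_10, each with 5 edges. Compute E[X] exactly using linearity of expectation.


K_10 has 10!/(2^{5}·5!) = 945 labelled perfect matchings.
For each such perfect matching H, let X_H = 1 if all 5 edges of H are present in G. Then P[X_H = 1] = p^{5} = (7/10)^{5} = 16807/100000.
Summing the indicators: E[X] = Σ_H E[X_H] = 945 · p^{5} = 945 · 16807/100000 = 3176523/20000.
Numerically: E[X] ≈ 158.826.

E[X] = 945 · (7/10)^{5} = 3176523/20000 ≈ 158.826.


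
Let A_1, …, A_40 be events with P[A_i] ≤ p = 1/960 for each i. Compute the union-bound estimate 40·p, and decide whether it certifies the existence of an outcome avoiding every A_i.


Union bound: P[∪_{i=1}^{40} A_i] ≤ Σ_i P[A_i] ≤ 40·p = 40·(1/960) = 1/24.
Numerically: 1/24 ≈ 0.04167.
Is 1/24 < 1? YES.
Since P[∪ A_i] ≤ 1/24 < 1, the complement has P[∩ A_i^c] ≥ 1 − 1/24 = 23/24 > 0, so some outcome avoids every A_i.

40·p = 1/24 ≈ 0.04167; existence CERTIFIED by the union bound.


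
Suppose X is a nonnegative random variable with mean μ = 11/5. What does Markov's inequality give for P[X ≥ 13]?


μ = E[X] = 11/5, a = 13.
Markov: P[X ≥ 13] ≤ μ/a = (11/5)/13 = 11/65.
Numerically: ≈ 0.1692.
(Since a = 13 > μ = 2.2000, the bound 11/65 is < 1 and informative.)

P[X ≥ 13] ≤ 11/65 ≈ 0.1692.


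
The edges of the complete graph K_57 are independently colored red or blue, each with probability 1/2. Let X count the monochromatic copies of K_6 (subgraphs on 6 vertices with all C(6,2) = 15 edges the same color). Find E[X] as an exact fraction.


Let X = Σ_S X_S over the C(57, 6) = 36288252 subsets S of size 6, where X_S = 1 if the K_6 on S is monochromatic.
For a fixed S, the K_6 on S has C(6, 2) = 15 edges. P[all 15 edges red] = (1/2)^15, and likewise for blue, so P[monochromatic] = 2·(1/2)^15 = 2^{1 − 15} = 1/16384.
By linearity of expectation: E[X] = C(57, 6) · 2^{1 − 15} = 36288252 · 1/16384 = 9072063/4096.
Numerically: E[X] ≈ 2214.85913.

E[X] = C(57,6)·2^(1−C(6,2)) = 9072063/4096 ≈ 2214.85913.


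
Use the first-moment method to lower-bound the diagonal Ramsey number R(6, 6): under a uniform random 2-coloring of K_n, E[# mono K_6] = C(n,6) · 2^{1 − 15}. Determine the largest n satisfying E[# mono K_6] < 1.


We need C(n, 6) · 2^{1 − 15} < 1, i.e. C(n, 6) < 2^{15 − 1} = 16384.
Check values of n near the boundary:
  n = 11: C(11, 6) = 462; 462 < 16384? YES
  n = 12: C(12, 6) = 924; 924 < 16384? YES
  n = 13: C(13, 6) = 1716; 1716 < 16384? YES
  n = 14: C(14, 6) = 3003; 3003 < 16384? YES
  n = 15: C(15, 6) = 5005; 5005 < 16384? YES
  n = 16: C(16, 6) = 8008; 8008 < 16384? YES
  n = 17: C(17, 6) = 12376; 12376 < 16384? YES
  n = 18: C(18, 6) = 18564; 18564 < 16384? NO
  n = 19: C(19, 6) = 27132; 27132 < 16384? NO
The largest n with C(n, 6) < 16384 is n = 17 (where E[X] = 1547/2048 ≈ 0.755). Hence R(6, 6) > 17, i.e. R(6, 6) ≥ 18.

Largest n = 17; hence R(6, 6) > 17.


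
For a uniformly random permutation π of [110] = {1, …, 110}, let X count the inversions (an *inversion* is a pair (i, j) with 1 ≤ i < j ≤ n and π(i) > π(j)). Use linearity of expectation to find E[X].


Write X = Σ X_I over the C(110, 2) = 5995 pairs i < j, with X_I the indicator of one inversion.
There are 5995 indicators.
For each fixed pair i < j, the values π(i) and π(j) are two distinct elements of {1, …, 110} in uniformly random order; by symmetry P[π(i) > π(j)] = 1/2.
By linearity: E[X] = 5995 · (1/2) = C(110, 2) · (1/2) = 5995/2 = 5995/2 ≈ 2997.5000.

E[X] = 5995/2 = 2997.5000.


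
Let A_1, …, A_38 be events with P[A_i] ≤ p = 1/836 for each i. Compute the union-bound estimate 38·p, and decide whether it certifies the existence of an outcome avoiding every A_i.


Union bound: P[∪_{i=1}^{38} A_i] ≤ Σ_i P[A_i] ≤ 38·p = 38·(1/836) = 1/22.
Numerically: 1/22 ≈ 0.0455.
Is 1/22 < 1? YES.
Since P[∪ A_i] ≤ 1/22 < 1, the complement has P[∩ A_i^c] ≥ 1 − 1/22 = 21/22 > 0, so some outcome avoids every A_i.

38·p = 1/22 ≈ 0.0455; existence CERTIFIED by the union bound.


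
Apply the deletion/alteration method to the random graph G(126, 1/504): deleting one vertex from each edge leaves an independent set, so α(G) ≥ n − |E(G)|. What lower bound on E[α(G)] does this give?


E[|E(G)|] = C(126, 2)·p = 7875 · (1/504) = 125/8.
E[α(G)] ≥ n − E[|E(G)|] = 126 − 125/8 = 883/8.
Numerically: ≈ 110.3750.
(This is only a lower bound; the true E[α(G)] may be larger.)

E[α(G)] ≥ 883/8 ≈ 110.3750.


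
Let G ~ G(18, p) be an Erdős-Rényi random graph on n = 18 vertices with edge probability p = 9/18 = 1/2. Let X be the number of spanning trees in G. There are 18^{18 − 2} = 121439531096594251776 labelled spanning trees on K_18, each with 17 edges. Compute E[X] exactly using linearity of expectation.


K_18 has 18^{18 − 2} = 121439531096594251776 labelled spanning trees.
For each such spanning tree H, let X_H = 1 if all 17 edges of H are present in G. Then P[X_H = 1] = p^{17} = (1/2)^{17} = 1/131072.
By linearity of expectation: E[X] = Σ_H E[X_H] = 121439531096594251776 · p^{17} = 121439531096594251776 · 1/131072 = 1853020188851841/2.
Numerically: E[X] ≈ 9.265e+14.

E[X] = 121439531096594251776 · (1/2)^{17} = 1853020188851841/2 ≈ 9.265e+14.


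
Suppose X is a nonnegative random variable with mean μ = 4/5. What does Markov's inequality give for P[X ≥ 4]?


μ = E[X] = 4/5, a = 4.
Markov: P[X ≥ 4] ≤ μ/a = (4/5)/4 = 1/5.
Numerically: ≈ 0.2000.
(Since a = 4 > μ = 0.8000, the bound 1/5 is < 1 and informative.)

P[X ≥ 4] ≤ 1/5 ≈ 0.2000.


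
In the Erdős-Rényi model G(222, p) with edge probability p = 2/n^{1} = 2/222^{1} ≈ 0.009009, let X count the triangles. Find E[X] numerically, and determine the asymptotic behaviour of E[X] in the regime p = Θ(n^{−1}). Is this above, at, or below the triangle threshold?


Number of potential triangles: C(222, 3) = 1798940.
Each occurs with probability p³ ≈ (0.009009)³ ≈ 7.311914e-07.
By linearity: E[X] = C(222, 3)·p³ ≈ 1798940 · 7.311914e-07 ≈ 1.3154.
Here α = 1, so p = 2/n is exactly at the triangle threshold p ~ 1/n. Asymptotically E[X] → c³/6 = 2³/6 = 4/3 ≈ 1.3333, a bounded constant. In this regime the triangle count is asymptotically Poisson(c³/6).

E[X] ≈ 1.3154; in regime p = Θ(1/n^{1}) E[X] stays bounded (at the triangle threshold p ~ 1/n).


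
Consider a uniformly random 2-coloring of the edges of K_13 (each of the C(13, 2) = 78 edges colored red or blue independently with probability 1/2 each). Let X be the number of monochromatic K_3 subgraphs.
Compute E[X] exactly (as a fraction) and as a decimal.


Let X = Σ_S X_S over the C(13, 3) = 286 subsets S of size 3, where X_S = 1 if the K_3 on S is monochromatic.
For a fixed S, the K_3 on S has C(3, 2) = 3 edges. P[all 3 edges red] = (1/2)^3, and likewise for blue, so P[monochromatic] = 2·(1/2)^3 = 2^{1 − 3} = 1/4.
By linearity of expectation: E[X] = C(13, 3) · 2^{1 − 3} = 286 · 1/4 = 143/2.
Numerically: E[X] ≈ 71.5000.

E[X] = C(13,3)·2^(1−C(3,2)) = 143/2 ≈ 71.5000.


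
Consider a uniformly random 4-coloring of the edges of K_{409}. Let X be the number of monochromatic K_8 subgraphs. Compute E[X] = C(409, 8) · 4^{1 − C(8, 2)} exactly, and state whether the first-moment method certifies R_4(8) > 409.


E[X] = C(409, 8) · 4^{1 − 28} = 18128041135797879 · 4^{−27} = 18128041135797879/18014398509481984.
As a reduced fraction: E[X] = 18128041135797879/18014398509481984 ≈ 1.0063.
Is E[X] < 1? NO.
Since E[X] ≥ 1, the first-moment bound is inconclusive at n = 409; it does NOT by itself certify R_4(8) > 409.

E[X] = 18128041135797879/18014398509481984 ≈ 1.0063; E[X] ≥ 1; first-moment method inconclusive here.


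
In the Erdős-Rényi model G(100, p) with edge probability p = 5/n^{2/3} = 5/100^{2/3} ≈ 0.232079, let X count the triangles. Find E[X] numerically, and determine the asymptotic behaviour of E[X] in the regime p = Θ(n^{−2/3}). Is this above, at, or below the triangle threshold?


Number of potential triangles: C(100, 3) = 161700.
Each occurs with probability p³ ≈ (0.232079)³ ≈ 1.25000000e-02.
By linearity: E[X] = C(100, 3)·p³ ≈ 161700 · 1.25000000e-02 ≈ 2021.250000.
Since α = 2/3 < 1, p = c/n^{2/3} ≫ 1/n is above the triangle threshold p ~ 1/n. Asymptotically E[X] ~ (c³/6)·n^{3(1−α)} = (5³/6)·n^{1} → ∞; triangles are abundant w.h.p.

E[X] ≈ 2021.250000; in regime p = Θ(1/n^{2/3}) E[X] diverges (above the triangle threshold p ~ 1/n).


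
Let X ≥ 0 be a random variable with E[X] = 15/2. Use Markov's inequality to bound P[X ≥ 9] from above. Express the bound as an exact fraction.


μ = E[X] = 15/2, a = 9.
Markov: P[X ≥ 9] ≤ μ/a = (15/2)/9 = 5/6.
Numerically: ≈ 0.833.
(Since a = 9 > μ = 7.500, the bound 5/6 is < 1 and informative.)

P[X ≥ 9] ≤ 5/6 ≈ 0.833.


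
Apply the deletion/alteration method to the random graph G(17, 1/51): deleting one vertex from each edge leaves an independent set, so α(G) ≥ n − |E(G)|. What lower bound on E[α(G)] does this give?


E[|E(G)|] = C(17, 2)·p = 136 · (1/51) = 8/3.
E[α(G)] ≥ n − E[|E(G)|] = 17 − 8/3 = 43/3.
Numerically: ≈ 14.33333.
(This is only a lower bound; the true E[α(G)] may be larger.)

E[α(G)] ≥ 43/3 ≈ 14.33333.


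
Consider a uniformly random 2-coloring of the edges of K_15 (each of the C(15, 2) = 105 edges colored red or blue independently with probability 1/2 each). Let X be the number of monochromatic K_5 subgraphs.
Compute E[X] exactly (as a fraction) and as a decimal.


Let X = Σ_S X_S over the C(15, 5) = 3003 subsets S of size 5, where X_S = 1 if the K_5 on S is monochromatic.
For a fixed S, the K_5 on S has C(5, 2) = 10 edges. P[all 10 edges red] = (1/2)^10, and likewise for blue, so P[monochromatic] = 2·(1/2)^10 = 2^{1 − 10} = 1/512.
By linearity: E[X] = C(15, 5) · 2^{1 − 10} = 3003 · 1/512 = 3003/512.
Numerically: E[X] ≈ 5.865.

E[X] = C(15,5)·2^(1−C(5,2)) = 3003/512 ≈ 5.865.


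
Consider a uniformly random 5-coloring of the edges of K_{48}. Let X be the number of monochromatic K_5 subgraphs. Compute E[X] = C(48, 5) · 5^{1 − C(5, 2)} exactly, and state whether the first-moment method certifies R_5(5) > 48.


E[X] = C(48, 5) · 5^{1 − 10} = 1712304 · 5^{−9} = 1712304/1953125.
As a reduced fraction: E[X] = 1712304/1953125 ≈ 0.8767.
Is E[X] < 1? YES.
Since E[X] < 1, there exists a 5-coloring of K_{48} with no monochromatic K_5; hence R_5(5) > 48.

E[X] = 1712304/1953125 ≈ 0.8767; E[X] < 1, so R_5(5) > 48.


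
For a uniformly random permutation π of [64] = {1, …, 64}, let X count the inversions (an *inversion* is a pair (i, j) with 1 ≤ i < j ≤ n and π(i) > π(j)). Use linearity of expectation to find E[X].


Write X = Σ X_I over the C(64, 2) = 2016 pairs i < j, with X_I the indicator of one inversion.
There are 2016 indicators.
For each fixed pair i < j, the values π(i) and π(j) are two distinct elements of {1, …, 64} in uniformly random order; by symmetry P[π(i) > π(j)] = 1/2.
By linearity: E[X] = 2016 · (1/2) = C(64, 2) · (1/2) = 2016/2 = 1008 ≈ 1008.000000.

E[X] = 1008 = 1008.000000.


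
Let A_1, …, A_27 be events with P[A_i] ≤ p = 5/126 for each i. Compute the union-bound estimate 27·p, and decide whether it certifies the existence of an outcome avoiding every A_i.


Union bound: P[∪_{i=1}^{27} A_i] ≤ Σ_i P[A_i] ≤ 27·p = 27·(5/126) = 15/14.
Numerically: 15/14 ≈ 1.0714286.
Is 15/14 < 1? NO.
Since the bound 15/14 is ≥ 1, the union bound is uninformative here; it does NOT by itself certify existence.

27·p = 15/14 ≈ 1.0714286; existence NOT certified by the union bound.


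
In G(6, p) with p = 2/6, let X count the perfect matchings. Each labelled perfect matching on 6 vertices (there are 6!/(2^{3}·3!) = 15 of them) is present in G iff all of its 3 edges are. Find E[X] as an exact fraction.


K_6 has 6!/(2^{3}·3!) = 15 labelled perfect matchings.
For each such perfect matching H, let X_H = 1 if all 3 edges of H are present in G. Then P[X_H = 1] = p^{3} = (1/3)^{3} = 1/27.
By linearity: E[X] = Σ_H E[X_H] = 15 · p^{3} = 15 · 1/27 = 5/9.
Numerically: E[X] ≈ 0.556.

E[X] = 15 · (1/3)^{3} = 5/9 ≈ 0.556.


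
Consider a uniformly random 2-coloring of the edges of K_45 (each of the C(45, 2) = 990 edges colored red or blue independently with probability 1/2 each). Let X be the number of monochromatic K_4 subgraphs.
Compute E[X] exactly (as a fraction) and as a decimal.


Let X = Σ_S X_S over the C(45, 4) = 148995 subsets S of size 4, where X_S = 1 if the K_4 on S is monochromatic.
For a fixed S, the K_4 on S has C(4, 2) = 6 edges. P[all 6 edges red] = (1/2)^6, and likewise for blue, so P[monochromatic] = 2·(1/2)^6 = 2^{1 − 6} = 1/32.
By linearity: E[X] = C(45, 4) · 2^{1 − 6} = 148995 · 1/32 = 148995/32.
Numerically: E[X] ≈ 4656.09375.

E[X] = C(45,4)·2^(1−C(4,2)) = 148995/32 ≈ 4656.09375.


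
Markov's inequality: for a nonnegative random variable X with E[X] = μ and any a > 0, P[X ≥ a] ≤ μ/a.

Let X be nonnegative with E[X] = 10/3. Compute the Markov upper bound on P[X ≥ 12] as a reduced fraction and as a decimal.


μ = E[X] = 10/3, a = 12.
Markov: P[X ≥ 12] ≤ μ/a = (10/3)/12 = 5/18.
Numerically: ≈ 0.2778.
(Since a = 12 > μ = 3.3333, the bound 5/18 is < 1 and informative.)

P[X ≥ 12] ≤ 5/18 ≈ 0.2778.


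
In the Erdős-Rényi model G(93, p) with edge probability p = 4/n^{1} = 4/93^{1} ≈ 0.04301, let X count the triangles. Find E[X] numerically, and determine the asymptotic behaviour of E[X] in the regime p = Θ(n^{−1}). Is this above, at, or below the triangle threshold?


Number of potential triangles: C(93, 3) = 129766.
Each occurs with probability p³ ≈ (0.04301)³ ≈ 7.956666e-05.
By linearity: E[X] = C(93, 3)·p³ ≈ 129766 · 7.956666e-05 ≈ 10.3250.
Here α = 1, so p = 4/n is exactly at the triangle threshold p ~ 1/n. Asymptotically E[X] → c³/6 = 4³/6 = 32/3 ≈ 10.6667, a bounded constant. In this regime the triangle count is asymptotically Poisson(c³/6).

E[X] ≈ 10.3250; in regime p = Θ(1/n^{1}) E[X] stays bounded (at the triangle threshold p ~ 1/n).


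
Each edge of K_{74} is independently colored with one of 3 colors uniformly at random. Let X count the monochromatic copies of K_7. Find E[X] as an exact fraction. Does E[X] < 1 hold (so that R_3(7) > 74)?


E[X] = C(74, 7) · 3^{1 − 21} = 1799579064 · 3^{−20} = 1799579064/3486784401.
As a reduced fraction: E[X] = 599859688/1162261467 ≈ 0.516114.
Is E[X] < 1? YES.
Since E[X] < 1, there exists a 3-coloring of K_{74} with no monochromatic K_7; hence R_3(7) > 74.

E[X] = 599859688/1162261467 ≈ 0.516114; E[X] < 1, so R_3(7) > 74.


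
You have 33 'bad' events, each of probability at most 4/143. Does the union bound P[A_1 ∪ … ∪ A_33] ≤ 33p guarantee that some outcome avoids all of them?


Union bound: P[∪_{i=1}^{33} A_i] ≤ Σ_i P[A_i] ≤ 33·p = 33·(4/143) = 12/13.
Numerically: 12/13 ≈ 0.923.
Is 12/13 < 1? YES.
Since P[∪ A_i] ≤ 12/13 < 1, the complement has P[∩ A_i^c] ≥ 1 − 12/13 = 1/13 > 0, so some outcome avoids every A_i.

33·p = 12/13 ≈ 0.923; existence CERTIFIED by the union bound.


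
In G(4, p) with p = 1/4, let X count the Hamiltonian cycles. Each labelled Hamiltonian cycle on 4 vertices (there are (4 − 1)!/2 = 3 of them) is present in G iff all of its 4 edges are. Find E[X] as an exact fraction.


K_4 has (4 − 1)!/2 = 3 labelled Hamiltonian cycles.
For each such Hamiltonian cycle H, let X_H = 1 if all 4 edges of H are present in G. Then P[X_H = 1] = p^{4} = (1/4)^{4} = 1/256.
By linearity of expectation: E[X] = Σ_H E[X_H] = 3 · p^{4} = 3 · 1/256 = 3/256.
Numerically: E[X] ≈ 0.01172.

E[X] = 3 · (1/4)^{4} = 3/256 ≈ 0.01172.


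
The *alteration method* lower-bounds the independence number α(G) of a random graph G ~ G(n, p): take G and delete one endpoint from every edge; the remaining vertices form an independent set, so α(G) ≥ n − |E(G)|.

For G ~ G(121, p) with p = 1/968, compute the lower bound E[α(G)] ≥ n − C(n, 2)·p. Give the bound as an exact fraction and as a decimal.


E[|E(G)|] = C(121, 2)·p = 7260 · (1/968) = 15/2.
E[α(G)] ≥ n − E[|E(G)|] = 121 − 15/2 = 227/2.
Numerically: ≈ 113.500.
(This is only a lower bound; the true E[α(G)] may be larger.)

E[α(G)] ≥ 227/2 ≈ 113.500.


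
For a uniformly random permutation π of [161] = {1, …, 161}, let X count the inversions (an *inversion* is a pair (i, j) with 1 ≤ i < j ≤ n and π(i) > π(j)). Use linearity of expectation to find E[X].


Write X = Σ X_I over the C(161, 2) = 12880 pairs i < j, with X_I the indicator of one inversion.
There are 12880 indicators.
For each fixed pair i < j, the values π(i) and π(j) are two distinct elements of {1, …, 161} in uniformly random order; by symmetry P[π(i) > π(j)] = 1/2.
By linearity: E[X] = 12880 · (1/2) = C(161, 2) · (1/2) = 12880/2 = 6440 ≈ 6440.000.

E[X] = 6440 = 6440.000.


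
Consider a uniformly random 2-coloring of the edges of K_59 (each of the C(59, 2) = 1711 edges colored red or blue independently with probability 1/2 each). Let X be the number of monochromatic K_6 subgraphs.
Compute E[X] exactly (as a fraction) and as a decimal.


Let X = Σ_S X_S over the C(59, 6) = 45057474 subsets S of size 6, where X_S = 1 if the K_6 on S is monochromatic.
For a fixed S, the K_6 on S has C(6, 2) = 15 edges. P[all 15 edges red] = (1/2)^15, and likewise for blue, so P[monochromatic] = 2·(1/2)^15 = 2^{1 − 15} = 1/16384.
By linearity of expectation: E[X] = C(59, 6) · 2^{1 − 15} = 45057474 · 1/16384 = 22528737/8192.
Numerically: E[X] ≈ 2750.090.

E[X] = C(59,6)·2^(1−C(6,2)) = 22528737/8192 ≈ 2750.090.


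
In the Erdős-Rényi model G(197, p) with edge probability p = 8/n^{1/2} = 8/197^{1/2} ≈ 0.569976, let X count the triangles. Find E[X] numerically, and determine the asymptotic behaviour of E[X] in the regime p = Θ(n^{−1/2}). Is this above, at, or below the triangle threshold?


Number of potential triangles: C(197, 3) = 1254890.
Each occurs with probability p³ ≈ (0.569976)³ ≈ 1.85169998e-01.
By linearity: E[X] = C(197, 3)·p³ ≈ 1254890 · 1.85169998e-01 ≈ 232367.978713.
Since α = 1/2 < 1, p = c/n^{1/2} ≫ 1/n is above the triangle threshold p ~ 1/n. Asymptotically E[X] ~ (c³/6)·n^{3(1−α)} = (8³/6)·n^{1.5} → ∞; triangles are abundant w.h.p.

E[X] ≈ 232367.978713; in regime p = Θ(1/n^{1/2}) E[X] diverges (above the triangle threshold p ~ 1/n).


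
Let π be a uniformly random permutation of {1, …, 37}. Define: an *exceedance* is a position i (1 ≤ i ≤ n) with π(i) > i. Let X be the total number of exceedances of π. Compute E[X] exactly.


Write X = Σ_{i=1}^{37} X_i, where X_i = 1_{π(i) > i}.
For each fixed i, π(i) is uniform over {1, …, 37} (marginal of a uniform permutation), so P[π(i) > i] = (n − i)/n. Summing: Σ_{i=1}^{37} (n − i)/n = (0 + 1 + … + 36)/37 = 37(37 − 1)/(2·37) = (37 − 1)/2.
Hence E[X] = Σ_{i=1}^{37} (37 − i)/37 = 18 ≈ 18.0000.

E[X] = 18 = 18.0000.


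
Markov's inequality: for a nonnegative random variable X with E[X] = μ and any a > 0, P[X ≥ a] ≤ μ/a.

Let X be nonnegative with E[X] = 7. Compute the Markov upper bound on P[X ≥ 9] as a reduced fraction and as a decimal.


μ = E[X] = 7, a = 9.
Markov: P[X ≥ 9] ≤ μ/a = (7)/9 = 7/9.
Numerically: ≈ 0.778.
(Since a = 9 > μ = 7.000, the bound 7/9 is < 1 and informative.)

P[X ≥ 9] ≤ 7/9 ≈ 0.778.


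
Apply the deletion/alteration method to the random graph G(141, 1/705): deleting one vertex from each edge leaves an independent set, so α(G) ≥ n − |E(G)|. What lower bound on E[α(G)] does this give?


E[|E(G)|] = C(141, 2)·p = 9870 · (1/705) = 14.
E[α(G)] ≥ n − E[|E(G)|] = 141 − 14 = 127.
Numerically: ≈ 127.00000.
(This is only a lower bound; the true E[α(G)] may be larger.)

E[α(G)] ≥ 127 ≈ 127.00000.


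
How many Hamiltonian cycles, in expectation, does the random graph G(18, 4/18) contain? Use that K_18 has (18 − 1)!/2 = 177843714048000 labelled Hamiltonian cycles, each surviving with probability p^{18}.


K_18 has (18 − 1)!/2 = 177843714048000 labelled Hamiltonian cycles.
For each such Hamiltonian cycle H, let X_H = 1 if all 18 edges of H are present in G. Then P[X_H = 1] = p^{18} = (2/9)^{18} = 262144/150094635296999121.
By linearity of expectation: E[X] = Σ_H E[X_H] = 177843714048000 · p^{18} = 177843714048000 · 262144/150094635296999121 = 63951526166528000/205891132094649.
Numerically: E[X] ≈ 311.

E[X] = 177843714048000 · (2/9)^{18} = 63951526166528000/205891132094649 ≈ 311.


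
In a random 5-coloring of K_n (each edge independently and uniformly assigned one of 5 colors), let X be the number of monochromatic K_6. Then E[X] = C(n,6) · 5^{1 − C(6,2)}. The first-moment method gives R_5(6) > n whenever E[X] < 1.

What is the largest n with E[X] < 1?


We need C(n, 6) · 5^{1 − 15} < 1, i.e. C(n, 6) < 5^{15 − 1} = 6103515625.
Check values of n near the boundary:
  n = 124: C(124, 6) = 4465475476; 4465475476 < 6103515625? YES
  n = 125: C(125, 6) = 4690625500; 4690625500 < 6103515625? YES
  n = 126: C(126, 6) = 4925156775; 4925156775 < 6103515625? YES
  n = 127: C(127, 6) = 5169379425; 5169379425 < 6103515625? YES
  n = 128: C(128, 6) = 5423611200; 5423611200 < 6103515625? YES
  n = 129: C(129, 6) = 5688177600; 5688177600 < 6103515625? YES
  n = 130: C(130, 6) = 5963412000; 5963412000 < 6103515625? YES
  n = 131: C(131, 6) = 6249655776; 6249655776 < 6103515625? NO
  n = 132: C(132, 6) = 6547258432; 6547258432 < 6103515625? NO
  n = 133: C(133, 6) = 6856577728; 6856577728 < 6103515625? NO
The largest n with C(n, 6) < 6103515625 is n = 130 (where E[X] = 47707296/48828125 ≈ 0.9770454). Hence R_5(6) > 130, i.e. R_5(6) ≥ 131.

Largest n = 130; hence R_5(6) > 130.


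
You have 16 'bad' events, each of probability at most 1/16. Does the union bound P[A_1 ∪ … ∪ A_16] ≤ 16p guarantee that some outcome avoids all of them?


Union bound: P[∪_{i=1}^{16} A_i] ≤ Σ_i P[A_i] ≤ 16·p = 16·(1/16) = 1.
Numerically: 1 ≈ 1.000.
Is 1 < 1? NO.
Since the bound 1 is ≥ 1, the union bound is uninformative here; it does NOT by itself certify existence.

16·p = 1 ≈ 1.000; existence NOT certified by the union bound.


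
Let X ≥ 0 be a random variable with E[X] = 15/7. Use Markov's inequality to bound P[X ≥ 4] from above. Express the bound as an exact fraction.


μ = E[X] = 15/7, a = 4.
Markov: P[X ≥ 4] ≤ μ/a = (15/7)/4 = 15/28.
Numerically: ≈ 0.535714.
(Since a = 4 > μ = 2.142857, the bound 15/28 is < 1 and informative.)

P[X ≥ 4] ≤ 15/28 ≈ 0.535714.


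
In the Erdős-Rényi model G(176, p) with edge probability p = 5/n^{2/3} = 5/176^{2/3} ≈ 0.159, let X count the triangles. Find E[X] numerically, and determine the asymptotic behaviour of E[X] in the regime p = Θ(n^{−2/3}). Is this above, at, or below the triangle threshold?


Number of potential triangles: C(176, 3) = 893200.
Each occurs with probability p³ ≈ (0.159)³ ≈ 4.03538e-03.
By linearity: E[X] = C(176, 3)·p³ ≈ 893200 · 4.03538e-03 ≈ 3604.403.
Since α = 2/3 < 1, p = c/n^{2/3} ≫ 1/n is above the triangle threshold p ~ 1/n. Asymptotically E[X] ~ (c³/6)·n^{3(1−α)} = (5³/6)·n^{1} → ∞; triangles are abundant w.h.p.

E[X] ≈ 3604.403; in regime p = Θ(1/n^{2/3}) E[X] diverges (above the triangle threshold p ~ 1/n).


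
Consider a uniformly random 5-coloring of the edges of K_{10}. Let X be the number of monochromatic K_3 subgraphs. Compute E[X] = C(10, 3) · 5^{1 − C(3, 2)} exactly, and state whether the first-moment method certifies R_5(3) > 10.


E[X] = C(10, 3) · 5^{1 − 3} = 120 · 5^{−2} = 120/25.
As a reduced fraction: E[X] = 24/5 ≈ 4.80000.
Is E[X] < 1? NO.
Since E[X] ≥ 1, the first-moment bound is inconclusive at n = 10; it does NOT by itself certify R_5(3) > 10.

E[X] = 24/5 ≈ 4.80000; E[X] ≥ 1; first-moment method inconclusive here.


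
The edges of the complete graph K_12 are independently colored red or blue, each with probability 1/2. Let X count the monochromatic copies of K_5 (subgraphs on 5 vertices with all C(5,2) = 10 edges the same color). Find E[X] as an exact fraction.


Let X = Σ_S X_S over the C(12, 5) = 792 subsets S of size 5, where X_S = 1 if the K_5 on S is monochromatic.
For a fixed S, the K_5 on S has C(5, 2) = 10 edges. P[all 10 edges red] = (1/2)^10, and likewise for blue, so P[monochromatic] = 2·(1/2)^10 = 2^{1 − 10} = 1/512.
By linearity of expectation: E[X] = C(12, 5) · 2^{1 − 10} = 792 · 1/512 = 99/64.
Numerically: E[X] ≈ 1.546875.

E[X] = C(12,5)·2^(1−C(5,2)) = 99/64 ≈ 1.546875.


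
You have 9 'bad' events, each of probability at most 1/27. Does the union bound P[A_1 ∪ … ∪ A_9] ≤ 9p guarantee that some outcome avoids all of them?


Union bound: P[∪_{i=1}^{9} A_i] ≤ Σ_i P[A_i] ≤ 9·p = 9·(1/27) = 1/3.
Numerically: 1/3 ≈ 0.333333.
Is 1/3 < 1? YES.
Since P[∪ A_i] ≤ 1/3 < 1, the complement has P[∩ A_i^c] ≥ 1 − 1/3 = 2/3 > 0, so some outcome avoids every A_i.

9·p = 1/3 ≈ 0.333333; existence CERTIFIED by the union bound.


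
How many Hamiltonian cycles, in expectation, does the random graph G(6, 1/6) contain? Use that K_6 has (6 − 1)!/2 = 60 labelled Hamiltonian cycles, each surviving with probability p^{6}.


K_6 has (6 − 1)!/2 = 60 labelled Hamiltonian cycles.
For each such Hamiltonian cycle H, let X_H = 1 if all 6 edges of H are present in G. Then P[X_H = 1] = p^{6} = (1/6)^{6} = 1/46656.
By linearity of expectation: E[X] = Σ_H E[X_H] = 60 · p^{6} = 60 · 1/46656 = 5/3888.
Numerically: E[X] ≈ 0.00128601.

E[X] = 60 · (1/6)^{6} = 5/3888 ≈ 0.00128601.


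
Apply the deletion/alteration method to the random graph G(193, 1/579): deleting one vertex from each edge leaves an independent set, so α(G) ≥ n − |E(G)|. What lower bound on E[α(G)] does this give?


E[|E(G)|] = C(193, 2)·p = 18528 · (1/579) = 32.
E[α(G)] ≥ n − E[|E(G)|] = 193 − 32 = 161.
Numerically: ≈ 161.000000.
(This is only a lower bound; the true E[α(G)] may be larger.)

E[α(G)] ≥ 161 ≈ 161.000000.


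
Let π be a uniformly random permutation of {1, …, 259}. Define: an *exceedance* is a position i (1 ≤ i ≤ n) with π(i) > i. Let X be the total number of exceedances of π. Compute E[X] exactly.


Write X = Σ_{i=1}^{259} X_i, where X_i = 1_{π(i) > i}.
For each fixed i, π(i) is uniform over {1, …, 259} (marginal of a uniform permutation), so P[π(i) > i] = (n − i)/n. Summing: Σ_{i=1}^{259} (n − i)/n = (0 + 1 + … + 258)/259 = 259(259 − 1)/(2·259) = (259 − 1)/2.
Hence E[X] = Σ_{i=1}^{259} (259 − i)/259 = 129 ≈ 129.00000.

E[X] = 129 = 129.00000.


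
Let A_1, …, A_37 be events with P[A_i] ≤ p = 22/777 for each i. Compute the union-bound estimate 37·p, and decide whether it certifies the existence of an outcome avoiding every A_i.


Union bound: P[∪_{i=1}^{37} A_i] ≤ Σ_i P[A_i] ≤ 37·p = 37·(22/777) = 22/21.
Numerically: 22/21 ≈ 1.0476190.
Is 22/21 < 1? NO.
Since the bound 22/21 is ≥ 1, the union bound is uninformative here; it does NOT by itself certify existence.

37·p = 22/21 ≈ 1.0476190; existence NOT certified by the union bound.


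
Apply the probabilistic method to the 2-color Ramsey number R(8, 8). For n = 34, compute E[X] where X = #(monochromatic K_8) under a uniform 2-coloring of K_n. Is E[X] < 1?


E[X] = C(34, 8) · 2^{1 − 28} = 18156204 · 2^{−27} = 18156204/134217728.
As a reduced fraction: E[X] = 4539051/33554432 ≈ 0.1352743.
Is E[X] < 1? YES.
Since E[X] < 1, there exists a 2-coloring of K_{34} with no monochromatic K_8; hence R(8, 8) > 34.

E[X] = 4539051/33554432 ≈ 0.1352743; E[X] < 1, so R(8, 8) > 34.


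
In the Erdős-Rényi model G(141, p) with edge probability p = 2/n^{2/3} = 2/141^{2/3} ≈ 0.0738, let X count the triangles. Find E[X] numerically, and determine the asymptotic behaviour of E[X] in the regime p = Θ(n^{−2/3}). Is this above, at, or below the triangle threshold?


Number of potential triangles: C(141, 3) = 457310.
Each occurs with probability p³ ≈ (0.0738)³ ≈ 4.02394e-04.
By linearity: E[X] = C(141, 3)·p³ ≈ 457310 · 4.02394e-04 ≈ 184.019.
Since α = 2/3 < 1, p = c/n^{2/3} ≫ 1/n is above the triangle threshold p ~ 1/n. Asymptotically E[X] ~ (c³/6)·n^{3(1−α)} = (2³/6)·n^{1} → ∞; triangles are abundant w.h.p.

E[X] ≈ 184.019; in regime p = Θ(1/n^{2/3}) E[X] diverges (above the triangle threshold p ~ 1/n).


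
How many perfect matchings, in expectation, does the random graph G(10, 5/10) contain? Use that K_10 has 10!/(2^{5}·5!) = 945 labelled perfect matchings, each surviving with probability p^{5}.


K_10 has 10!/(2^{5}·5!) = 945 labelled perfect matchings.
For each such perfect matching H, let X_H = 1 if all 5 edges of H are present in G. Then P[X_H = 1] = p^{5} = (1/2)^{5} = 1/32.
By linearity of expectation: E[X] = Σ_H E[X_H] = 945 · p^{5} = 945 · 1/32 = 945/32.
Numerically: E[X] ≈ 29.53.

E[X] = 945 · (1/2)^{5} = 945/32 ≈ 29.53.


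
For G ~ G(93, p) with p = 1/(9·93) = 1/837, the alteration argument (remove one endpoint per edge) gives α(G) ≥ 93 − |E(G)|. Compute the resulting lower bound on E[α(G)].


E[|E(G)|] = C(93, 2)·p = 4278 · (1/837) = 46/9.
E[α(G)] ≥ n − E[|E(G)|] = 93 − 46/9 = 791/9.
Numerically: ≈ 87.888889.
(This is only a lower bound; the true E[α(G)] may be larger.)

E[α(G)] ≥ 791/9 ≈ 87.888889.


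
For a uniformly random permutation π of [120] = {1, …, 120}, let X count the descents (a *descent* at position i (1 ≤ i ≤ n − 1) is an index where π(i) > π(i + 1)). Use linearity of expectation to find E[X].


Write X = Σ X_I over i = 1, …, 119, with X_I the indicator of one descent.
There are 119 indicators.
For each fixed i, the pair (π(i), π(i+1)) is a uniformly random ordered pair of distinct values from {1, …, 120}; by symmetry P[π(i) > π(i+1)] = 1/2.
By linearity: E[X] = 119 · (1/2) = (120 − 1) · (1/2) = 119/2 ≈ 59.500000.

E[X] = 119/2 = 59.500000.


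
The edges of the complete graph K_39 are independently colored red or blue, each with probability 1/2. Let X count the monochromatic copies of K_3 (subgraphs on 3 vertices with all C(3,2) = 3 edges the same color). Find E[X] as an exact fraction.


Let X = Σ_S X_S over the C(39, 3) = 9139 subsets S of size 3, where X_S = 1 if the K_3 on S is monochromatic.
For a fixed S, the K_3 on S has C(3, 2) = 3 edges. P[all 3 edges red] = (1/2)^3, and likewise for blue, so P[monochromatic] = 2·(1/2)^3 = 2^{1 − 3} = 1/4.
By linearity of expectation: E[X] = C(39, 3) · 2^{1 − 3} = 9139 · 1/4 = 9139/4.
Numerically: E[X] ≈ 2284.750000.

E[X] = C(39,3)·2^(1−C(3,2)) = 9139/4 ≈ 2284.750000.


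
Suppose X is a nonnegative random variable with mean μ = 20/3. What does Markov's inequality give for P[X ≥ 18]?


μ = E[X] = 20/3, a = 18.
Markov: P[X ≥ 18] ≤ μ/a = (20/3)/18 = 10/27.
Numerically: ≈ 0.37037.
(Since a = 18 > μ = 6.66667, the bound 10/27 is < 1 and informative.)

P[X ≥ 18] ≤ 10/27 ≈ 0.37037.


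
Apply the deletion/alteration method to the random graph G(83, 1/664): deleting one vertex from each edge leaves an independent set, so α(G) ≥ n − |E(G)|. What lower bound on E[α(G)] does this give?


E[|E(G)|] = C(83, 2)·p = 3403 · (1/664) = 41/8.
E[α(G)] ≥ n − E[|E(G)|] = 83 − 41/8 = 623/8.
Numerically: ≈ 77.87500.
(This is only a lower bound; the true E[α(G)] may be larger.)

E[α(G)] ≥ 623/8 ≈ 77.87500.


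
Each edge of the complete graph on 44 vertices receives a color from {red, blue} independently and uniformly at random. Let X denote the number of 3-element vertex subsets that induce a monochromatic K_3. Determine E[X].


Let X = Σ_S X_S over the C(44, 3) = 13244 subsets S of size 3, where X_S = 1 if the K_3 on S is monochromatic.
For a fixed S, the K_3 on S has C(3, 2) = 3 edges. P[all 3 edges red] = (1/2)^3, and likewise for blue, so P[monochromatic] = 2·(1/2)^3 = 2^{1 − 3} = 1/4.
By linearity: E[X] = C(44, 3) · 2^{1 − 3} = 13244 · 1/4 = 3311.
Numerically: E[X] ≈ 3311.000000.

E[X] = C(44,3)·2^(1−C(3,2)) = 3311 ≈ 3311.000000.


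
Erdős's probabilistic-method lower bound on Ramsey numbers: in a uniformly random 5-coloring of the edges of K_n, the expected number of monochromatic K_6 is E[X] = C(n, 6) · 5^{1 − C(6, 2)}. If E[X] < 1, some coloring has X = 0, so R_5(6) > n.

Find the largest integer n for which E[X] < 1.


We need C(n, 6) · 5^{1 − 15} < 1, i.e. C(n, 6) < 5^{15 − 1} = 6103515625.
Check values of n near the boundary:
  n = 128: C(128, 6) = 5423611200; 5423611200 < 6103515625? YES
  n = 129: C(129, 6) = 5688177600; 5688177600 < 6103515625? YES
  n = 130: C(130, 6) = 5963412000; 5963412000 < 6103515625? YES
  n = 131: C(131, 6) = 6249655776; 6249655776 < 6103515625? NO
  n = 132: C(132, 6) = 6547258432; 6547258432 < 6103515625? NO
  n = 133: C(133, 6) = 6856577728; 6856577728 < 6103515625? NO
The largest n with C(n, 6) < 6103515625 is n = 130 (where E[X] = 47707296/48828125 ≈ 0.9770454). Hence R_5(6) > 130, i.e. R_5(6) ≥ 131.

Largest n = 130; hence R_5(6) > 130.


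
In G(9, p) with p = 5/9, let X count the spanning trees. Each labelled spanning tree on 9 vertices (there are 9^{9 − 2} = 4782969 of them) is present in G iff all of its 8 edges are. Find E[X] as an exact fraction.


K_9 has 9^{9 − 2} = 4782969 labelled spanning trees.
For each such spanning tree H, let X_H = 1 if all 8 edges of H are present in G. Then P[X_H = 1] = p^{8} = (5/9)^{8} = 390625/43046721.
By linearity: E[X] = Σ_H E[X_H] = 4782969 · p^{8} = 4782969 · 390625/43046721 = 390625/9.
Numerically: E[X] ≈ 43403.

E[X] = 4782969 · (5/9)^{8} = 390625/9 ≈ 43403.


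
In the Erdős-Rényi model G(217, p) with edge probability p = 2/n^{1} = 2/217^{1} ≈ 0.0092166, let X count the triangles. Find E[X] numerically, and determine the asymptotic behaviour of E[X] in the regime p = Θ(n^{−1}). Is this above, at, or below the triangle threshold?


Number of potential triangles: C(217, 3) = 1679580.
Each occurs with probability p³ ≈ (0.0092166)³ ≈ 7.8290810e-07.
By linearity: E[X] = C(217, 3)·p³ ≈ 1679580 · 7.8290810e-07 ≈ 1.31496.
Here α = 1, so p = 2/n is exactly at the triangle threshold p ~ 1/n. Asymptotically E[X] → c³/6 = 2³/6 = 4/3 ≈ 1.33333, a bounded constant. In this regime the triangle count is asymptotically Poisson(c³/6).

E[X] ≈ 1.31496; in regime p = Θ(1/n^{1}) E[X] stays bounded (at the triangle threshold p ~ 1/n).


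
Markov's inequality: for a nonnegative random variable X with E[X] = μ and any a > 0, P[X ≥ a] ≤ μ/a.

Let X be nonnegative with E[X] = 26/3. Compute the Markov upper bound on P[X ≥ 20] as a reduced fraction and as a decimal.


μ = E[X] = 26/3, a = 20.
Markov: P[X ≥ 20] ≤ μ/a = (26/3)/20 = 13/30.
Numerically: ≈ 0.4333.
(Since a = 20 > μ = 8.6667, the bound 13/30 is < 1 and informative.)

P[X ≥ 20] ≤ 13/30 ≈ 0.4333.


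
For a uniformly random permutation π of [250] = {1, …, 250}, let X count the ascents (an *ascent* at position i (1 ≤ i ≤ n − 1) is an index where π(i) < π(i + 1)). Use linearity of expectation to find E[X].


Write X = Σ X_I over i = 1, …, 249, with X_I the indicator of one ascent.
There are 249 indicators.
For each fixed i, the pair (π(i), π(i+1)) is a uniformly random ordered pair of distinct values from {1, …, 250}; by symmetry P[π(i) < π(i+1)] = 1/2.
By linearity: E[X] = 249 · (1/2) = (250 − 1) · (1/2) = 249/2 ≈ 124.500000.

E[X] = 249/2 = 124.500000.


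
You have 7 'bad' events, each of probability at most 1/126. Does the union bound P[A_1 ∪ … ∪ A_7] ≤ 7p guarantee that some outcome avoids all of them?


Union bound: P[∪_{i=1}^{7} A_i] ≤ Σ_i P[A_i] ≤ 7·p = 7·(1/126) = 1/18.
Numerically: 1/18 ≈ 0.055556.
Is 1/18 < 1? YES.
Since P[∪ A_i] ≤ 1/18 < 1, the complement has P[∩ A_i^c] ≥ 1 − 1/18 = 17/18 > 0, so some outcome avoids every A_i.

7·p = 1/18 ≈ 0.055556; existence CERTIFIED by the union bound.


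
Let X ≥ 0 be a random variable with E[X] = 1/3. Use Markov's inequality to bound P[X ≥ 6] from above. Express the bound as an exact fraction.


μ = E[X] = 1/3, a = 6.
Markov: P[X ≥ 6] ≤ μ/a = (1/3)/6 = 1/18.
Numerically: ≈ 0.055556.
(Since a = 6 > μ = 0.333333, the bound 1/18 is < 1 and informative.)

P[X ≥ 6] ≤ 1/18 ≈ 0.055556.


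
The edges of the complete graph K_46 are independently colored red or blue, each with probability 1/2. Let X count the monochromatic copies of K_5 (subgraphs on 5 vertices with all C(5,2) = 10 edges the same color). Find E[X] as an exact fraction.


Let X = Σ_S X_S over the C(46, 5) = 1370754 subsets S of size 5, where X_S = 1 if the K_5 on S is monochromatic.
For a fixed S, the K_5 on S has C(5, 2) = 10 edges. P[all 10 edges red] = (1/2)^10, and likewise for blue, so P[monochromatic] = 2·(1/2)^10 = 2^{1 − 10} = 1/512.
Summing: E[X] = C(46, 5) · 2^{1 − 10} = 1370754 · 1/512 = 685377/256.
Numerically: E[X] ≈ 2677.253906.

E[X] = C(46,5)·2^(1−C(5,2)) = 685377/256 ≈ 2677.253906.
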